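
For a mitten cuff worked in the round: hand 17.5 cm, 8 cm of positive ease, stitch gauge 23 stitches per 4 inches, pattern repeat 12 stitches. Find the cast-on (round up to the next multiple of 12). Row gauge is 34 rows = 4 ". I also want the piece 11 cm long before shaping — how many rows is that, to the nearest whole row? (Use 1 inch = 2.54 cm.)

Finished = 17.5 + 8 = 25.5 cm.
25.5 cm × 1/2.54 = 10.04 inches.
23/4 = 5.75 sts per in; 10.04 × 5.75 = 57.73 sts.
Next multiple of 12 → 60.
11 cm = 4.33 inches; × 8.5 = 36.81 → 37 rows.

Cast on 60 stitches; work 37 rows.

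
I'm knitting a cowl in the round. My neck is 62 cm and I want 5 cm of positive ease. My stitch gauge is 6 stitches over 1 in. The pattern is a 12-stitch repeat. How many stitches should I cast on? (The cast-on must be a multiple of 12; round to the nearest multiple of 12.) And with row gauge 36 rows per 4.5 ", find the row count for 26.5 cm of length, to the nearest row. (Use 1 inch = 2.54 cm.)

Cast on 156 stitches; work 83 rows.

Finished = 62 + 5 = 67 cm.
67 cm × 1/2.54 = 26.38 inches.
6/1 = 6 sts per in; 26.38 × 6 = 158.27 sts.
Nearest multiple of 12 → 156.
26.5 cm = 10.43 inches; × 8 = 83.46 → 83 rows.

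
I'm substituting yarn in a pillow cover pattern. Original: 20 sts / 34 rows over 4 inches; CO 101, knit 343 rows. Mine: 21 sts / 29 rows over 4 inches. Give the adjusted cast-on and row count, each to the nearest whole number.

Cast on 106 stitches; work 293 rows.

Stitches: 101 × 21/20 = 106.05 → 106.
Rows: 343 × 29/34 = 292.56 → 293.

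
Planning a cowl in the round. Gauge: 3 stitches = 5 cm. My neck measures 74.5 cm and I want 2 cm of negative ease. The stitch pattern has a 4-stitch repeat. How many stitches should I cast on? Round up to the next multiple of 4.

44 stitches.

Finished = 74.5 − 2 = 72.5 cm.
3 / 5 = 0.6 sts/cm.
72.5 × 0.6 = 43.50 sts.
Next multiple of 4: 44.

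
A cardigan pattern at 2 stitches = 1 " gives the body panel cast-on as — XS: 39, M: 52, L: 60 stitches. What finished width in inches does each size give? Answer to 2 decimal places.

2/1 = 2 sts per in.
XS: 39 / 2 = 19.500 → 19.50 in.
M: 52 / 2 = 26.000 → 26.00 in.
L: 60 / 2 = 30.000 → 30.00 in.

XS 19.50 inches; M 26.00 inches; L 30.00 inches.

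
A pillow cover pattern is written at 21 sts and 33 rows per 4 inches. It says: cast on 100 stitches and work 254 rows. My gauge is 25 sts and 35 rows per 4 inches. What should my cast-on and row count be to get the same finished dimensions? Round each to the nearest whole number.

Stitches: 100 × 25/21 = 119.05 → 119.
Rows: 254 × 35/33 = 269.39 → 269.

Cast on 119 stitches; work 269 rows.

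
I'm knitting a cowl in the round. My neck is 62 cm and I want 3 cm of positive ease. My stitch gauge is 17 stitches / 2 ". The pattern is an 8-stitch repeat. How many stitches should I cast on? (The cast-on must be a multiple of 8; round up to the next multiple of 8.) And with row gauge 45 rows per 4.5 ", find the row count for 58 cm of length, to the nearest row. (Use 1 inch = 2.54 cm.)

Cast on 224 stitches; work 228 rows.

Finished = 62 + 3 = 65 cm.
65 cm × 1/2.54 = 25.59 inches.
17/2 = 8.5 sts per in; 25.59 × 8.5 = 217.52 sts.
Next multiple of 8 → 224.
58 cm = 22.83 inches; × 10 = 228.35 → 228 rows.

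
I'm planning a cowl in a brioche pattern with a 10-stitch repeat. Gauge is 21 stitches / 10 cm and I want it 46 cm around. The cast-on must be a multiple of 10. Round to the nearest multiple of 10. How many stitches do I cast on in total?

Cast on 100 stitches.

21 / 10 = 2.1 sts per cm.
46 × 2.1 = 96.60 sts.
Nearest multiple of 10: 100.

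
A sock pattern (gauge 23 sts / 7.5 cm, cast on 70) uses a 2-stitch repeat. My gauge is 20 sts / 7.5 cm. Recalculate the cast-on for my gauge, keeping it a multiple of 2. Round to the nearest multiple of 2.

60 stitches.

70 × 20 / 23 = 60.87.
Nearest multiple of 2: 60.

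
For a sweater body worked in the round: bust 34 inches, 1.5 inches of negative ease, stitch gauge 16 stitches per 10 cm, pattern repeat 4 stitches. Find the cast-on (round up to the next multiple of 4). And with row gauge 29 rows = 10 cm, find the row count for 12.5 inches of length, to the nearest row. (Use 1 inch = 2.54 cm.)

Cast on 136 stitches; work 92 rows.

Finished = 34 − 1.5 = 32.5 inches.
32.5 inches × 2.54 = 82.55 cm.
16/10 = 1.6 sts per cm; 82.55 × 1.6 = 132.08 sts.
Next multiple of 4 → 136.
12.5 inches = 31.75 cm; × 2.9 = 92.08 → 92 rows.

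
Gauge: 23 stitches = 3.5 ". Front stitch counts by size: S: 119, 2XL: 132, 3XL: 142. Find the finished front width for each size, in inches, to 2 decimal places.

23/3.5 = 6.571 sts per in.
S: 119 / 6.571 = 18.109 → 18.11 in.
2XL: 132 / 6.571 = 20.087 → 20.09 in.
3XL: 142 / 6.571 = 21.609 → 21.61 in.

S 18.11 inches; 2XL 20.09 inches; 3XL 21.61 inches.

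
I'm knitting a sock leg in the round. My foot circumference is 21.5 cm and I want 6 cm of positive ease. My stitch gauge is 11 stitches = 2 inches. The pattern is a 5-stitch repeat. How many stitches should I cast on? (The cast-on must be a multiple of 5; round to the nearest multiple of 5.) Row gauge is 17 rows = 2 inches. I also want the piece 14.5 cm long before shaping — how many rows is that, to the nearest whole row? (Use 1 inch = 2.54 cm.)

Finished = 21.5 + 6 = 27.5 cm.
27.5 cm × 1/2.54 = 10.83 inches.
11/2 = 5.5 sts per in; 10.83 × 5.5 = 59.55 sts.
Nearest multiple of 5 → 60.
14.5 cm = 5.71 inches; × 8.5 = 48.52 → 49 rows.

Cast on 60 stitches; work 49 rows.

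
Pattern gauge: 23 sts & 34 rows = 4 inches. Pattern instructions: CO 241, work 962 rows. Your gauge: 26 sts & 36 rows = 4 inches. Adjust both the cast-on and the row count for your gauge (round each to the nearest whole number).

Cast on 272 stitches; work 1019 rows.

Stitches: 241 × 26/23 = 272.43 → 272.
Rows: 962 × 36/34 = 1018.59 → 1019.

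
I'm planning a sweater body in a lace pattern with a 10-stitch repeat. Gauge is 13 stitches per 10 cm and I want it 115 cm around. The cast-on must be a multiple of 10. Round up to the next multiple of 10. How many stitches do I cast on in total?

150 stitches.

13 / 10 = 1.3 sts per cm.
115 × 1.3 = 149.50 sts.
Next multiple of 10: 150.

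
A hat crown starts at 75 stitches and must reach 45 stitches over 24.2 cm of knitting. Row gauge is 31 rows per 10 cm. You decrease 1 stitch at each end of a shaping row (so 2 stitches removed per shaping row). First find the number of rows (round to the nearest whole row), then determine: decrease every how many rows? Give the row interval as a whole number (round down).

Decrease every 5th row.

Rows = 24.2 × 3.1 = 75.0 → 75 rows.
Stitches to remove: 30 → 15 shaping rows (at 2 st each).
75 / 15 = 5.00 → every 5 rows.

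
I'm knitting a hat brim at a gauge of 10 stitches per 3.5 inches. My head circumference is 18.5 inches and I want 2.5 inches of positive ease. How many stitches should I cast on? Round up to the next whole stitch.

Finished = 18.5 + 2.5 = 21 in.
10 / 3.5 = 2.857 sts per inch.
21.00 × 2.857 = 60.00 sts.

Cast on 60 stitches.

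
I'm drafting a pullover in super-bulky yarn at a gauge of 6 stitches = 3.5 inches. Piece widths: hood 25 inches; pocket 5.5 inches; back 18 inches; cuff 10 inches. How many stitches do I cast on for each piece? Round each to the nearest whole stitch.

hood 43; pocket 9; back 31; cuff 17.

Rate = 6/3.5 = 1.714 sts per in.
hood: 25 × 1.714 = 42.86 → 43.
pocket: 5.5 × 1.714 = 9.43 → 9.
back: 18 × 1.714 = 30.86 → 31.
cuff: 10 × 1.714 = 17.14 → 17.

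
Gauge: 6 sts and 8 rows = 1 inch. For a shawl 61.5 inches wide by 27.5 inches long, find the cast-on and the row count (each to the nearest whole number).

Stitch gauge = 6/1 = 6 sts/in; 61.5 × 6 = 369.00 → 369 sts.
Row gauge = 8/1 = 8 rows/in; 27.5 × 8 = 220.00 → 220 rows.

Cast on 369 stitches and work 220 rows.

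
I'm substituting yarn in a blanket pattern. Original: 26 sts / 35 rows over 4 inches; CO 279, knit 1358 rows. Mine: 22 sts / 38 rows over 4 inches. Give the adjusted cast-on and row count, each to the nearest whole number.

Cast on 236 stitches; work 1474 rows.

Stitches: 279 × 22/26 = 236.08 → 236.
Rows: 1358 × 38/35 = 1474.40 → 1474.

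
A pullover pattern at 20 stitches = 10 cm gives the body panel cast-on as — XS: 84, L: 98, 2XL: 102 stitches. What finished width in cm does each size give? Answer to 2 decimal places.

XS 42.00 cm; L 49.00 cm; 2XL 51.00 cm.

20/10 = 2 sts per cm.
XS: 84 / 2 = 42.000 → 42.00 cm.
L: 98 / 2 = 49.000 → 49.00 cm.
2XL: 102 / 2 = 51.000 → 51.00 cm.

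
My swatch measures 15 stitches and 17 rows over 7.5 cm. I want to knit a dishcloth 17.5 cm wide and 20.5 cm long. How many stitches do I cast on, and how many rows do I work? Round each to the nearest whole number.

Stitch gauge = 15/7.5 = 2 sts/cm; 17.5 × 2 = 35.00 → 35 sts.
Row gauge = 17/7.5 = 2.267 rows/cm; 20.5 × 2.267 = 46.47 → 46 rows.

Cast on 35 stitches and work 46 rows.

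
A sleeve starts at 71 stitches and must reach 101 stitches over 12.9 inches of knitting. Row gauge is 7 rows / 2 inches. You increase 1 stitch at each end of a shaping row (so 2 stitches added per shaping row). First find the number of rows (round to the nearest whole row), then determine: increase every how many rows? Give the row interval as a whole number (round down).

Rows = 12.9 × 3.5 = 45.1 → 45 rows.
Stitches to add: 30 → 15 shaping rows (at 2 st each).
45 / 15 = 3.00 → every 3 rows.

Increase every 3rd row.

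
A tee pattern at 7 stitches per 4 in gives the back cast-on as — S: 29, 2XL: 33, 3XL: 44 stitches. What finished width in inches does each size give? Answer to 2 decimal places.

S 16.57 inches; 2XL 18.86 inches; 3XL 25.14 inches.

7/4 = 1.75 sts per in.
S: 29 / 1.75 = 16.571 → 16.57 in.
2XL: 33 / 1.75 = 18.857 → 18.86 in.
3XL: 44 / 1.75 = 25.143 → 25.14 in.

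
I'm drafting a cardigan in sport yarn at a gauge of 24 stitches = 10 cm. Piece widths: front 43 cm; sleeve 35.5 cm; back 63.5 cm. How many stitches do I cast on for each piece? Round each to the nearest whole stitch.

front 103; sleeve 85; back 152.

Rate = 24/10 = 2.4 sts per cm.
front: 43 × 2.4 = 103.20 → 103.
sleeve: 35.5 × 2.4 = 85.20 → 85.
back: 63.5 × 2.4 = 152.40 → 152.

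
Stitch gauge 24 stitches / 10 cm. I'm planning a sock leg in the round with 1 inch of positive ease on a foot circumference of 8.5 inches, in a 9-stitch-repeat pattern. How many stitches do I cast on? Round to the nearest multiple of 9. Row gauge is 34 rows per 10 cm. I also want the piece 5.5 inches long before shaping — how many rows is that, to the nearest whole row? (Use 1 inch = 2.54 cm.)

Cast on 54 stitches; work 47 rows.

Finished = 8.5 + 1 = 9.5 inches.
9.5 inches × 2.54 = 24.13 cm.
24/10 = 2.4 sts per cm; 24.13 × 2.4 = 57.91 sts.
Nearest multiple of 9 → 54.
5.5 inches = 13.97 cm; × 3.4 = 47.50 → 47 rows.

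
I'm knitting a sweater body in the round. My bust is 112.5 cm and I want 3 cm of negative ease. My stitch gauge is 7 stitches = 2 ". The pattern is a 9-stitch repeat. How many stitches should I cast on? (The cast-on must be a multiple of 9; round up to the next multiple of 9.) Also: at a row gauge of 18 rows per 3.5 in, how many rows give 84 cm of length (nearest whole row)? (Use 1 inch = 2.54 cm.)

Finished = 112.5 − 3 = 109.5 cm.
109.5 cm × 1/2.54 = 43.11 inches.
7/2 = 3.5 sts per in; 43.11 × 3.5 = 150.89 sts.
Next multiple of 9 → 153.
84 cm = 33.07 inches; × 5.143 = 170.08 → 170 rows.

Cast on 153 stitches; work 170 rows.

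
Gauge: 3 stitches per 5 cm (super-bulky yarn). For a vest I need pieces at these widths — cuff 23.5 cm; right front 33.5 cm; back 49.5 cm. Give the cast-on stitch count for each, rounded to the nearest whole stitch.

cuff 14; right front 20; back 30.

Rate = 3/5 = 0.6 sts per cm.
cuff: 23.5 × 0.6 = 14.10 → 14.
right front: 33.5 × 0.6 = 20.10 → 20.
back: 49.5 × 0.6 = 29.70 → 30.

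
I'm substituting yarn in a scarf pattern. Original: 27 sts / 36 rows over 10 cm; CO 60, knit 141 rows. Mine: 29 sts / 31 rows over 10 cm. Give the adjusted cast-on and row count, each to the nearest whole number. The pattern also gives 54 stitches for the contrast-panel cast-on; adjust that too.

Cast on 64 stitches; work 121 rows; contrast-panel cast-on 58 stitches.

Stitches: 60 × 29/27 = 64.44 → 64.
Rows: 141 × 31/36 = 121.42 → 121.
contrast-panel cast-on: 54 × 29/27 = 58.00 → 58.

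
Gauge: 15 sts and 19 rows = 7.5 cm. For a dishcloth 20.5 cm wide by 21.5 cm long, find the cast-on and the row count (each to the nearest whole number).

Stitch gauge = 15/7.5 = 2 sts/cm; 20.5 × 2 = 41.00 → 41 sts.
Row gauge = 19/7.5 = 2.533 rows/cm; 21.5 × 2.533 = 54.47 → 54 rows.

Cast on 41 stitches and work 54 rows.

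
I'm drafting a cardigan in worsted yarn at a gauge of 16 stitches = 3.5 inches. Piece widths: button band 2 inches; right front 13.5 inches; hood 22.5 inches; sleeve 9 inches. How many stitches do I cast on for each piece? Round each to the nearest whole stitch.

button band 9; right front 62; hood 103; sleeve 41.

Rate = 16/3.5 = 4.571 sts per in.
button band: 2 × 4.571 = 9.14 → 9.
right front: 13.5 × 4.571 = 61.71 → 62.
hood: 22.5 × 4.571 = 102.86 → 103.
sleeve: 9 × 4.571 = 41.14 → 41.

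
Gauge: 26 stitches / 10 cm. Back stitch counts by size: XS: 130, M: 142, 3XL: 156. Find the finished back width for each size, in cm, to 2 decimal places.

26/10 = 2.6 sts per cm.
XS: 130 / 2.6 = 50.000 → 50.00 cm.
M: 142 / 2.6 = 54.615 → 54.62 cm.
3XL: 156 / 2.6 = 60.000 → 60.00 cm.

XS 50.00 cm; M 54.62 cm; 3XL 60.00 cm.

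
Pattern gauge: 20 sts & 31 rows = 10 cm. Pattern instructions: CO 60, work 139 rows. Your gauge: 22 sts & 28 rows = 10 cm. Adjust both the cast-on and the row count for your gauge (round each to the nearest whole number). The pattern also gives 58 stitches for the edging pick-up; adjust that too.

Stitches: 60 × 22/20 = 66.00 → 66.
Rows: 139 × 28/31 = 125.55 → 126.
edging pick-up: 58 × 22/20 = 63.80 → 64.

Cast on 66 stitches; work 126 rows; edging pick-up 64 stitches.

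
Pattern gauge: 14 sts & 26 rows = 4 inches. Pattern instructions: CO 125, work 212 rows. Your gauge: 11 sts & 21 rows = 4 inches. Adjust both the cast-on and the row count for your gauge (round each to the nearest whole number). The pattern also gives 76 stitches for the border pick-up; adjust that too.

Stitches: 125 × 11/14 = 98.21 → 98.
Rows: 212 × 21/26 = 171.23 → 171.
border pick-up: 76 × 11/14 = 59.71 → 60.

Cast on 98 stitches; work 171 rows; border pick-up 60 stitches.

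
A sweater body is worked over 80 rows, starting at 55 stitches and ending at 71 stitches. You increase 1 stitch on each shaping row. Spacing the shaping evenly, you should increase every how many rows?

Stitches to add: |71 − 55| = 16.
Shaping rows needed: 16 / 1 = 16.
80 rows / 16 = every 5 rows.

Increase every 5th row.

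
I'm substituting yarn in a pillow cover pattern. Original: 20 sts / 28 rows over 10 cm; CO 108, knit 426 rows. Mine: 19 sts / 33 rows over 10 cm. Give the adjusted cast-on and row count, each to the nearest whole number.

Stitches: 108 × 19/20 = 102.60 → 103.
Rows: 426 × 33/28 = 502.07 → 502.

Cast on 103 stitches; work 502 rows.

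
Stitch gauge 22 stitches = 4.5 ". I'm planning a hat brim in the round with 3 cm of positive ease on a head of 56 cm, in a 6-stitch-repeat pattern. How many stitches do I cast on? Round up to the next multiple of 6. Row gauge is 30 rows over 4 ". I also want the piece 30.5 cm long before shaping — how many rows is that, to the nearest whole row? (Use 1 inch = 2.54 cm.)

Finished = 56 + 3 = 59 cm.
59 cm × 1/2.54 = 23.23 inches.
22/4.5 = 4.889 sts per in; 23.23 × 4.889 = 113.56 sts.
Next multiple of 6 → 114.
30.5 cm = 12.01 inches; × 7.5 = 90.06 → 90 rows.

Cast on 114 stitches; work 90 rows.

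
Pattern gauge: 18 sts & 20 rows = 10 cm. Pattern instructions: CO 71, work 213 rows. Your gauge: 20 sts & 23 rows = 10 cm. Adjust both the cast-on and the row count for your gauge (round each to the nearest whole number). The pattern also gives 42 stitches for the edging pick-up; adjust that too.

Stitches: 71 × 20/18 = 78.89 → 79.
Rows: 213 × 23/20 = 244.95 → 245.
edging pick-up: 42 × 20/18 = 46.67 → 47.

Cast on 79 stitches; work 245 rows; edging pick-up 47 stitches.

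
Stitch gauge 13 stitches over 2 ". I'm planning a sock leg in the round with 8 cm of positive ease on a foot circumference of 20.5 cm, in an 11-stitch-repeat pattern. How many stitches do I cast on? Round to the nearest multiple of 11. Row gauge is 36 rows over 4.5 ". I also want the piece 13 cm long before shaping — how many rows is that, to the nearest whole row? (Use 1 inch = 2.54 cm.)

Finished = 20.5 + 8 = 28.5 cm.
28.5 cm × 1/2.54 = 11.22 inches.
13/2 = 6.5 sts per in; 11.22 × 6.5 = 72.93 sts.
Nearest multiple of 11 → 77.
13 cm = 5.12 inches; × 8 = 40.94 → 41 rows.

Cast on 77 stitches; work 41 rows.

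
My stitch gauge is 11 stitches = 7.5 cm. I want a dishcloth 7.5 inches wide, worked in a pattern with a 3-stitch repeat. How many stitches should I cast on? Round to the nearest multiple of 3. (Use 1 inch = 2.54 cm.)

7.5 in = 7.5 × 2.54 = 19.05 cm.
11 / 7.5 = 1.467 sts/cm.
19.05 × 1.467 = 27.94 sts.
→ 27.

27 stitches.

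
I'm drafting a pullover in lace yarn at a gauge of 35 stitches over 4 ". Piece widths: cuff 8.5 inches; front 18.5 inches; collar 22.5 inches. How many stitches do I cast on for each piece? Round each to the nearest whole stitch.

Rate = 35/4 = 8.75 sts per in.
cuff: 8.5 × 8.75 = 74.38 → 74.
front: 18.5 × 8.75 = 161.88 → 162.
collar: 22.5 × 8.75 = 196.88 → 197.

cuff 74; front 162; collar 197.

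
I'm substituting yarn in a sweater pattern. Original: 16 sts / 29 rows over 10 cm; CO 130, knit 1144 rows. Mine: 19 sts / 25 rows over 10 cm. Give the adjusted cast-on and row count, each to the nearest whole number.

Stitches: 130 × 19/16 = 154.38 → 154.
Rows: 1144 × 25/29 = 986.21 → 986.

Cast on 154 stitches; work 986 rows.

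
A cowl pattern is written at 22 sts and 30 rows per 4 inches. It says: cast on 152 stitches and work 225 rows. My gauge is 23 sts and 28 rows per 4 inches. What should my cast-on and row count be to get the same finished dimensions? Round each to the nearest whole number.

Cast on 159 stitches; work 210 rows.

Stitches: 152 × 23/22 = 158.91 → 159.
Rows: 225 × 28/30 = 210.00 → 210.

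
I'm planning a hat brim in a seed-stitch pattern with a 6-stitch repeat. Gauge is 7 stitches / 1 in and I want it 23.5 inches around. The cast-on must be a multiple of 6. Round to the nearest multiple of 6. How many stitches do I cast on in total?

7 / 1 = 7 sts per inch.
23.5 × 7 = 164.50 sts.
Nearest multiple of 6: 162.

CO 162 sts.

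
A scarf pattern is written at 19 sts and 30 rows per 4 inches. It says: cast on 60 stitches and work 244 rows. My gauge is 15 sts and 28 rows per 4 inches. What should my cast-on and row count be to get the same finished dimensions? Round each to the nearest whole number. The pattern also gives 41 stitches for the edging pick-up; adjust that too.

Stitches: 60 × 15/19 = 47.37 → 47.
Rows: 244 × 28/30 = 227.73 → 228.
edging pick-up: 41 × 15/19 = 32.37 → 32.

Cast on 47 stitches; work 228 rows; edging pick-up 32 stitches.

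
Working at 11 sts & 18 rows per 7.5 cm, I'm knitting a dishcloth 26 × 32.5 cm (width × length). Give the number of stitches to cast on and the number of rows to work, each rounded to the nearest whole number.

Stitch gauge = 11/7.5 = 1.467 sts/cm; 26 × 1.467 = 38.13 → 38 sts.
Row gauge = 18/7.5 = 2.4 rows/cm; 32.5 × 2.4 = 78.00 → 78 rows.

Cast on 38 stitches and work 78 rows.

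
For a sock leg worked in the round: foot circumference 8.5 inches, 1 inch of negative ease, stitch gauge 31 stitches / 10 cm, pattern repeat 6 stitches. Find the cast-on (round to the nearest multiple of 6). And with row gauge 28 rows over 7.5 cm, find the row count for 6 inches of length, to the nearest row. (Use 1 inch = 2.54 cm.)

Cast on 60 stitches; work 57 rows.

Finished = 8.5 − 1 = 7.5 inches.
7.5 inches × 2.54 = 19.05 cm.
31/10 = 3.1 sts per cm; 19.05 × 3.1 = 59.05 sts.
Nearest multiple of 6 → 60.
6 inches = 15.24 cm; × 3.733 = 56.90 → 57 rows.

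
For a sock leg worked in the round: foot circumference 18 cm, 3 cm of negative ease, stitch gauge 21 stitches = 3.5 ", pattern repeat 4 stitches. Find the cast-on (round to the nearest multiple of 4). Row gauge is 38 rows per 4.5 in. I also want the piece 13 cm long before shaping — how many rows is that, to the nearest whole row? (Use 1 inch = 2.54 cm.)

Finished = 18 − 3 = 15 cm.
15 cm × 1/2.54 = 5.91 inches.
21/3.5 = 6 sts per in; 5.91 × 6 = 35.43 sts.
Nearest multiple of 4 → 36.
13 cm = 5.12 inches; × 8.444 = 43.22 → 43 rows.

Cast on 36 stitches; work 43 rows.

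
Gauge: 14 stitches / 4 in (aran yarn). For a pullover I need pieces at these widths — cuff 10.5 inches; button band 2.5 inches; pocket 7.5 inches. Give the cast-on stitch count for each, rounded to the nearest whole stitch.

cuff 37; button band 9; pocket 26.

Rate = 14/4 = 3.5 sts per in.
cuff: 10.5 × 3.5 = 36.75 → 37.
button band: 2.5 × 3.5 = 8.75 → 9.
pocket: 7.5 × 3.5 = 26.25 → 26.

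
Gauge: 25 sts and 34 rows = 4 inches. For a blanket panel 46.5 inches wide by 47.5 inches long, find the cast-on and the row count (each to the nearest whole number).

Stitch gauge = 25/4 = 6.25 sts/in; 46.5 × 6.25 = 290.62 → 291 sts.
Row gauge = 34/4 = 8.5 rows/in; 47.5 × 8.5 = 403.75 → 404 rows.

Cast on 291 stitches and work 404 rows.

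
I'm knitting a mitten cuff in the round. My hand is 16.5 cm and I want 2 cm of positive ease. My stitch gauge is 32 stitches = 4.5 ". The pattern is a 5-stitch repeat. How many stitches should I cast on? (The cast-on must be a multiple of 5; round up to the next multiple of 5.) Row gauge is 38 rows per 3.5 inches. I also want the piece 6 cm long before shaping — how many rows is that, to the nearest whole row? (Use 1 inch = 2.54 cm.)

Finished = 16.5 + 2 = 18.5 cm.
18.5 cm × 1/2.54 = 7.28 inches.
32/4.5 = 7.111 sts per in; 7.28 × 7.111 = 51.79 sts.
Next multiple of 5 → 55.
6 cm = 2.36 inches; × 10.857 = 25.65 → 26 rows.

Cast on 55 stitches; work 26 rows.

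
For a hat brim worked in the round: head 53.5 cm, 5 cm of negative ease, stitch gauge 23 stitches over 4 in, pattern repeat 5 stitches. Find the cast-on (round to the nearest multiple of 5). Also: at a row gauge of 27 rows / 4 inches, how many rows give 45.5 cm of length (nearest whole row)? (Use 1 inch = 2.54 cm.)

Finished = 53.5 − 5 = 48.5 cm.
48.5 cm × 1/2.54 = 19.09 inches.
23/4 = 5.75 sts per in; 19.09 × 5.75 = 109.79 sts.
Nearest multiple of 5 → 110.
45.5 cm = 17.91 inches; × 6.75 = 120.92 → 121 rows.

Cast on 110 stitches; work 121 rows.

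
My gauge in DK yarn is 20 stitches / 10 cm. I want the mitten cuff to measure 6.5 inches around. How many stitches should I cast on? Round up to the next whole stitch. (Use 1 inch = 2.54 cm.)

6.5 in = 16.51 cm.
20 stitches / 10 cm = 2 stitches per cm.
16.51 × 2 = 33.02 stitches.
Round up → 34.

34 stitches.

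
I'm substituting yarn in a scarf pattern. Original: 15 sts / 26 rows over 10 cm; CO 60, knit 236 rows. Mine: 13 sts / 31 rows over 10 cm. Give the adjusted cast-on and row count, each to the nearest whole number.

Stitches: 60 × 13/15 = 52.00 → 52.
Rows: 236 × 31/26 = 281.38 → 281.

Cast on 52 stitches; work 281 rows.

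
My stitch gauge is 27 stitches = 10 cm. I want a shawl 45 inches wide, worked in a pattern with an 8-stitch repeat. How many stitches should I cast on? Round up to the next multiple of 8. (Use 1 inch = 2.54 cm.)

CO 312 sts.

45 in = 45 × 2.54 = 114.30 cm.
27 / 10 = 2.7 sts/cm.
114.30 × 2.7 = 308.61 sts.
→ 312.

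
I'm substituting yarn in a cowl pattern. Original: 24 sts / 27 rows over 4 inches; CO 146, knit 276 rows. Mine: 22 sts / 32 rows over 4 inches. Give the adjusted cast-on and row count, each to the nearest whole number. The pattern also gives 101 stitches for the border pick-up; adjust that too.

Cast on 134 stitches; work 327 rows; border pick-up 93 stitches.

Stitches: 146 × 22/24 = 133.83 → 134.
Rows: 276 × 32/27 = 327.11 → 327.
border pick-up: 101 × 22/24 = 92.58 → 93.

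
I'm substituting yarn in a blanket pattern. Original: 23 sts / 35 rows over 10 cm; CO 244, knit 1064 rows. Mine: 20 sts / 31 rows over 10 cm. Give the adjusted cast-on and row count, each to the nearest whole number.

Stitches: 244 × 20/23 = 212.17 → 212.
Rows: 1064 × 31/35 = 942.40 → 942.

Cast on 212 stitches; work 942 rows.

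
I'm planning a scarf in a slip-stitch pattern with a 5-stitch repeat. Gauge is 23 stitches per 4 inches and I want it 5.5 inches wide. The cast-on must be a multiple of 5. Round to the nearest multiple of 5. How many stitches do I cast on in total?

23 / 4 = 5.75 sts per inch.
5.5 × 5.75 = 31.62 sts.
Nearest multiple of 5: 30.

CO 30 sts.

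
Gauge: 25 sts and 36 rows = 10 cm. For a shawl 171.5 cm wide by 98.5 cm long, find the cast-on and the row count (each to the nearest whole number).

Stitch gauge = 25/10 = 2.5 sts/cm; 171.5 × 2.5 = 428.75 → 429 sts.
Row gauge = 36/10 = 3.6 rows/cm; 98.5 × 3.6 = 354.60 → 355 rows.

Cast on 429 stitches and work 355 rows.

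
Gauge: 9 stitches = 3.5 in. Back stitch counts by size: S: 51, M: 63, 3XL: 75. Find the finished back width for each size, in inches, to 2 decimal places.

S 19.83 inches; M 24.50 inches; 3XL 29.17 inches.

9/3.5 = 2.571 sts per in.
S: 51 / 2.571 = 19.833 → 19.83 in.
M: 63 / 2.571 = 24.500 → 24.50 in.
3XL: 75 / 2.571 = 29.167 → 29.17 in.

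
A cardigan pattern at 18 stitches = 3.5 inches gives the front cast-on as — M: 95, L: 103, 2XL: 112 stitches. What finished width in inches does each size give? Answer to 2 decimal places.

M 18.47 inches; L 20.03 inches; 2XL 21.78 inches.

18/3.5 = 5.143 sts per in.
M: 95 / 5.143 = 18.472 → 18.47 in.
L: 103 / 5.143 = 20.028 → 20.03 in.
2XL: 112 / 5.143 = 21.778 → 21.78 in.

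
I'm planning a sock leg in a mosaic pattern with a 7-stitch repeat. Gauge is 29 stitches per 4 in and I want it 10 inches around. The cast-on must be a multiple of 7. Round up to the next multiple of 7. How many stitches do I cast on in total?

29 / 4 = 7.25 sts per inch.
10 × 7.25 = 72.50 sts.
Next multiple of 7: 77.

77 stitches.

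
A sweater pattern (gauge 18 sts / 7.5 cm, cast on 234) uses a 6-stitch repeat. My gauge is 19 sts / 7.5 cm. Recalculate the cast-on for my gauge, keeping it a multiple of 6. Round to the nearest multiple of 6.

CO 246 sts.

234 × 19 / 18 = 247.00.
Nearest multiple of 6: 246.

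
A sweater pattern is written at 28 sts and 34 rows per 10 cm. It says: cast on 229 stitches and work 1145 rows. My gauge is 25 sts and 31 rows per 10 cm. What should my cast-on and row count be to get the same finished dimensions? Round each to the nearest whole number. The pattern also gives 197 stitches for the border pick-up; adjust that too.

Cast on 204 stitches; work 1044 rows; border pick-up 176 stitches.

Stitches: 229 × 25/28 = 204.46 → 204.
Rows: 1145 × 31/34 = 1043.97 → 1044.
border pick-up: 197 × 25/28 = 175.89 → 176.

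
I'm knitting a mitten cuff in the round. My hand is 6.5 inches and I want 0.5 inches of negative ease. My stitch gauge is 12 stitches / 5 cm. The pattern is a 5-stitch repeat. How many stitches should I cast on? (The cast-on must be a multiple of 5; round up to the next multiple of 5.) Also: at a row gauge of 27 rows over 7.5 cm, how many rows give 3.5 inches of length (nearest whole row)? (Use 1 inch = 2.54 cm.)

Finished = 6.5 − 0.5 = 6 inches.
6 inches × 2.54 = 15.24 cm.
12/5 = 2.4 sts per cm; 15.24 × 2.4 = 36.58 sts.
Next multiple of 5 → 40.
3.5 inches = 8.89 cm; × 3.6 = 32.00 → 32 rows.

Cast on 40 stitches; work 32 rows.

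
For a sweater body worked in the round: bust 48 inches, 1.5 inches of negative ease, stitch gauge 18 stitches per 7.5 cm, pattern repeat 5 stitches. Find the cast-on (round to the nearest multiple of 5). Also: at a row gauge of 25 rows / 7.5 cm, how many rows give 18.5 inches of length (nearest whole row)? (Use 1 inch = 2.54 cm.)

Cast on 285 stitches; work 157 rows.

Finished = 48 − 1.5 = 46.5 inches.
46.5 inches × 2.54 = 118.11 cm.
18/7.5 = 2.4 sts per cm; 118.11 × 2.4 = 283.46 sts.
Nearest multiple of 5 → 285.
18.5 inches = 46.99 cm; × 3.333 = 156.63 → 157 rows.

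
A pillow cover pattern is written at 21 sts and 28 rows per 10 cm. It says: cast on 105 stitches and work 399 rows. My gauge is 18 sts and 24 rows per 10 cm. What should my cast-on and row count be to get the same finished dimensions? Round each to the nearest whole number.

Cast on 90 stitches; work 342 rows.

Stitches: 105 × 18/21 = 90.00 → 90.
Rows: 399 × 24/28 = 342.00 → 342.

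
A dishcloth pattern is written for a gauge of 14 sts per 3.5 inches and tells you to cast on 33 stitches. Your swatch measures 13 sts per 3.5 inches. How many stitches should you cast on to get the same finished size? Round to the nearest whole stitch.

Scale factor = 13 / 14 = 0.929.
33 × 13 / 14 = 30.64 sts.
→ 31 sts.

CO 31 sts.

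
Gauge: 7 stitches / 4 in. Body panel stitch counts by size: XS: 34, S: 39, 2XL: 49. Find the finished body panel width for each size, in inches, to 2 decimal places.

XS 19.43 inches; S 22.29 inches; 2XL 28.00 inches.

7/4 = 1.75 sts per in.
XS: 34 / 1.75 = 19.429 → 19.43 in.
S: 39 / 1.75 = 22.286 → 22.29 in.
2XL: 49 / 1.75 = 28.000 → 28.00 in.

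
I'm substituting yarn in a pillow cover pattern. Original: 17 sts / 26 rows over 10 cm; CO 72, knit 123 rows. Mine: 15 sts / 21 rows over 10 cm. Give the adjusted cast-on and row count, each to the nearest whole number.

Stitches: 72 × 15/17 = 63.53 → 64.
Rows: 123 × 21/26 = 99.35 → 99.

Cast on 64 stitches; work 99 rows.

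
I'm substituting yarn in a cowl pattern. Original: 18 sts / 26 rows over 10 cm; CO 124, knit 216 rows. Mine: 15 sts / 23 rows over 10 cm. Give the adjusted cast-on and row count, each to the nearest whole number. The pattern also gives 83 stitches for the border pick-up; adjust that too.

Stitches: 124 × 15/18 = 103.33 → 103.
Rows: 216 × 23/26 = 191.08 → 191.
border pick-up: 83 × 15/18 = 69.17 → 69.

Cast on 103 stitches; work 191 rows; border pick-up 69 stitches.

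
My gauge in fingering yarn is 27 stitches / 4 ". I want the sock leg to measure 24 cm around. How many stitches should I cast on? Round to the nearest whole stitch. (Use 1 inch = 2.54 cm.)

24 cm = 9.45 in.
27 stitches / 4 in = 6.75 stitches per inch.
9.45 × 6.75 = 63.78 stitches.
Round to nearest → 64.

64 stitches.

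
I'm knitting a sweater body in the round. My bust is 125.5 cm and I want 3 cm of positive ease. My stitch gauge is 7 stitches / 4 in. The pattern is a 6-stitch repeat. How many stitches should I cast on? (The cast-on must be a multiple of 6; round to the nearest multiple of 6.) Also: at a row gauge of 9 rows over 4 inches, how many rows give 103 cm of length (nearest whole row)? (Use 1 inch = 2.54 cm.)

Cast on 90 stitches; work 91 rows.

Finished = 125.5 + 3 = 128.5 cm.
128.5 cm × 1/2.54 = 50.59 inches.
7/4 = 1.75 sts per in; 50.59 × 1.75 = 88.53 sts.
Nearest multiple of 6 → 90.
103 cm = 40.55 inches; × 2.25 = 91.24 → 91 rows.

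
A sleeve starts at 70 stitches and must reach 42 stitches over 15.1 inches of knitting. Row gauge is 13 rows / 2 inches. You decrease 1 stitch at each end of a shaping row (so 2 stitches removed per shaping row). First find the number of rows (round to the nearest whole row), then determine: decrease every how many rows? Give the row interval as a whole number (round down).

Rows = 15.1 × 6.5 = 98.1 → 98 rows.
Stitches to remove: 28 → 14 shaping rows (at 2 st each).
98 / 14 = 7.00 → every 7 rows.

Decrease every 7th row.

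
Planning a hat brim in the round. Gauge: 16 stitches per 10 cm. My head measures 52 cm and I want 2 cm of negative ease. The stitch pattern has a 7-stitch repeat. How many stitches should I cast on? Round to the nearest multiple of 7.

Finished = 52 − 2 = 50 cm.
16 / 10 = 1.6 sts/cm.
50 × 1.6 = 80.00 sts.
Nearest multiple of 7: 77.

77 stitches.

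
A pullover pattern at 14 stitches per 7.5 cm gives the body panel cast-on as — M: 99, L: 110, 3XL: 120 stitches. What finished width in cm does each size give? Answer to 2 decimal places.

M 53.04 cm; L 58.93 cm; 3XL 64.29 cm.

14/7.5 = 1.867 sts per cm.
M: 99 / 1.867 = 53.036 → 53.04 cm.
L: 110 / 1.867 = 58.929 → 58.93 cm.
3XL: 120 / 1.867 = 64.286 → 64.29 cm.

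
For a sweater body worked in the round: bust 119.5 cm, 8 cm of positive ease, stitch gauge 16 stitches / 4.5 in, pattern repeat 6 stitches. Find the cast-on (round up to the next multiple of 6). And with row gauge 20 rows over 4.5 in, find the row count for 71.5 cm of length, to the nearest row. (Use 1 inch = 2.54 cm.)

Cast on 180 stitches; work 125 rows.

Finished = 119.5 + 8 = 127.5 cm.
127.5 cm × 1/2.54 = 50.20 inches.
16/4.5 = 3.556 sts per in; 50.20 × 3.556 = 178.48 sts.
Next multiple of 6 → 180.
71.5 cm = 28.15 inches; × 4.444 = 125.11 → 125 rows.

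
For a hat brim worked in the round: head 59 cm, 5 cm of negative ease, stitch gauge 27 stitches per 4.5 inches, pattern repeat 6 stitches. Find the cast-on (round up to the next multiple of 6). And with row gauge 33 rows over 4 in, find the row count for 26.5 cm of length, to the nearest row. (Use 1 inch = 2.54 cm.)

Finished = 59 − 5 = 54 cm.
54 cm × 1/2.54 = 21.26 inches.
27/4.5 = 6 sts per in; 21.26 × 6 = 127.56 sts.
Next multiple of 6 → 132.
26.5 cm = 10.43 inches; × 8.25 = 86.07 → 86 rows.

Cast on 132 stitches; work 86 rows.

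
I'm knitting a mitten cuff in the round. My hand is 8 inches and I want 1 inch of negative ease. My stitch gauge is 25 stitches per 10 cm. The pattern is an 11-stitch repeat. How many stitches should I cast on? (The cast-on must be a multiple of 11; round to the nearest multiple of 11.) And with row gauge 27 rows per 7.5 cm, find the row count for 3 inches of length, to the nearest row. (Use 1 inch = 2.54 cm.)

Finished = 8 − 1 = 7 inches.
7 inches × 2.54 = 17.78 cm.
25/10 = 2.5 sts per cm; 17.78 × 2.5 = 44.45 sts.
Nearest multiple of 11 → 44.
3 inches = 7.62 cm; × 3.6 = 27.43 → 27 rows.

Cast on 44 stitches; work 27 rows.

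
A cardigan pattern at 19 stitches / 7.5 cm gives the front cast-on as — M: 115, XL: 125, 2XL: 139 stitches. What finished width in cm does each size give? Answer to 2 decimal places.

19/7.5 = 2.533 sts per cm.
M: 115 / 2.533 = 45.395 → 45.39 cm.
XL: 125 / 2.533 = 49.342 → 49.34 cm.
2XL: 139 / 2.533 = 54.868 → 54.87 cm.

M 45.39 cm; XL 49.34 cm; 2XL 54.87 cm.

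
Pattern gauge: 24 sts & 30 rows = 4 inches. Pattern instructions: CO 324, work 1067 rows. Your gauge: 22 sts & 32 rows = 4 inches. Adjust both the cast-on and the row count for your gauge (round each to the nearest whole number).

Stitches: 324 × 22/24 = 297.00 → 297.
Rows: 1067 × 32/30 = 1138.13 → 1138.

Cast on 297 stitches; work 1138 rows.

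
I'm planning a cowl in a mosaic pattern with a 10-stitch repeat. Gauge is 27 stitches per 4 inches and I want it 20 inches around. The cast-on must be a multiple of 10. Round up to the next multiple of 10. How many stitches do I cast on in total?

CO 140 sts.

27 / 4 = 6.75 sts per inch.
20 × 6.75 = 135.00 sts.
Next multiple of 10: 140.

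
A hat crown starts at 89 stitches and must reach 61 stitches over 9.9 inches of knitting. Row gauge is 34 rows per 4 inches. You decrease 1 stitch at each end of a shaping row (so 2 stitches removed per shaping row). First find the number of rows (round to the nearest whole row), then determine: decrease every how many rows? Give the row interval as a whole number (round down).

Decrease every 6th row.

Rows = 9.9 × 8.5 = 84.2 → 84 rows.
Stitches to remove: 28 → 14 shaping rows (at 2 st each).
84 / 14 = 6.00 → every 6 rows.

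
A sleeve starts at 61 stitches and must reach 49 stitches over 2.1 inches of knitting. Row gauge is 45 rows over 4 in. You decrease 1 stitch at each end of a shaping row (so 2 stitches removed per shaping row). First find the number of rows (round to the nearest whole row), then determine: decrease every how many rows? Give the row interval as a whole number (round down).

Rows = 2.1 × 11.25 = 23.6 → 24 rows.
Stitches to remove: 12 → 6 shaping rows (at 2 st each).
24 / 6 = 4.00 → every 4 rows.

Decrease every 4th row.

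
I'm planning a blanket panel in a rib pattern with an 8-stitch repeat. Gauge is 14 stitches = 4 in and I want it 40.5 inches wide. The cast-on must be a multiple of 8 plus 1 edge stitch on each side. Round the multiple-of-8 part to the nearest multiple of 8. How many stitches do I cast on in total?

14 / 4 = 3.5 sts per inch.
40.5 × 3.5 = 141.75 sts.
Less 2 edge sts → 139.75 for the repeat.
Nearest multiple of 8: 136.
Add back 2 edge sts → 138.

CO 138 sts.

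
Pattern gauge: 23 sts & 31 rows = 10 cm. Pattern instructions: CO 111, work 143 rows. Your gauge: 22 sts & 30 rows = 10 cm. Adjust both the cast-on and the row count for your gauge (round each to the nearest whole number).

Stitches: 111 × 22/23 = 106.17 → 106.
Rows: 143 × 30/31 = 138.39 → 138.

Cast on 106 stitches; work 138 rows.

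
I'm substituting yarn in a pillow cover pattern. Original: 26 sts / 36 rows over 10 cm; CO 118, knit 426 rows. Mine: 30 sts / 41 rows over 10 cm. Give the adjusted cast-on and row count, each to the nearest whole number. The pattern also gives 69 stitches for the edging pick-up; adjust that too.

Stitches: 118 × 30/26 = 136.15 → 136.
Rows: 426 × 41/36 = 485.17 → 485.
edging pick-up: 69 × 30/26 = 79.62 → 80.

Cast on 136 stitches; work 485 rows; edging pick-up 80 stitches.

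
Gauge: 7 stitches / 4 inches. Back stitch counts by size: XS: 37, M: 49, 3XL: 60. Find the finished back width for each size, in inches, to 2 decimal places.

XS 21.14 inches; M 28.00 inches; 3XL 34.29 inches.

7/4 = 1.75 sts per in.
XS: 37 / 1.75 = 21.143 → 21.14 in.
M: 49 / 1.75 = 28.000 → 28.00 in.
3XL: 60 / 1.75 = 34.286 → 34.29 in.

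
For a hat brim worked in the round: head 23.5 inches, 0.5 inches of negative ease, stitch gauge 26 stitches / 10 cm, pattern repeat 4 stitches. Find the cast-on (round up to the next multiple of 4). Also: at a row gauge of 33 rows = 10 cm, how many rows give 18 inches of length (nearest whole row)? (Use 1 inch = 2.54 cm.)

Finished = 23.5 − 0.5 = 23 inches.
23 inches × 2.54 = 58.42 cm.
26/10 = 2.6 sts per cm; 58.42 × 2.6 = 151.89 sts.
Next multiple of 4 → 152.
18 inches = 45.72 cm; × 3.3 = 150.88 → 151 rows.

Cast on 152 stitches; work 151 rows.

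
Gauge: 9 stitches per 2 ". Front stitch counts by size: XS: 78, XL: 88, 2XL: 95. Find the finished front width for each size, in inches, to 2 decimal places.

XS 17.33 inches; XL 19.56 inches; 2XL 21.11 inches.

9/2 = 4.5 sts per in.
XS: 78 / 4.5 = 17.333 → 17.33 in.
XL: 88 / 4.5 = 19.556 → 19.56 in.
2XL: 95 / 4.5 = 21.111 → 21.11 in.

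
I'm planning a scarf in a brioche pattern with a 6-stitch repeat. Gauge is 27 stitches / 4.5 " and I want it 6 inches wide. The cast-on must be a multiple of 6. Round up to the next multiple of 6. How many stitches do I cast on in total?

27 / 4.5 = 6 sts per inch.
6 × 6 = 36.00 sts.
Next multiple of 6: 36.

CO 36 sts.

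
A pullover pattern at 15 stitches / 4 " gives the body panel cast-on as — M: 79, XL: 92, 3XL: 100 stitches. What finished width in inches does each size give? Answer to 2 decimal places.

M 21.07 inches; XL 24.53 inches; 3XL 26.67 inches.

15/4 = 3.75 sts per in.
M: 79 / 3.75 = 21.067 → 21.07 in.
XL: 92 / 3.75 = 24.533 → 24.53 in.
3XL: 100 / 3.75 = 26.667 → 26.67 in.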